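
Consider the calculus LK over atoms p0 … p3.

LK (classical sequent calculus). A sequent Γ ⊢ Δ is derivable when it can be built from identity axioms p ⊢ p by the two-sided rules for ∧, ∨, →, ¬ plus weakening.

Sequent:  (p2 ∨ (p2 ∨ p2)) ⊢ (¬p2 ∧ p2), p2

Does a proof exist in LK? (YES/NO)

Derivation trace:
[∨L] (p2 ∨ (p2 ∨ p2)) ⊢ (¬p2 ∧ p2), p2
  [Ax] p2 ⊢ p2
  [∧R] (p2 ∨ p2) ⊢ p2, (¬p2 ∧ p2)
    [¬R]  ⊢ p2, ¬p2
      [Ax] p2 ⊢ p2
    [∨L] (p2 ∨ p2) ⊢ p2
      [Ax] p2 ⊢ p2
      [Ax] p2 ⊢ p2

Result: YES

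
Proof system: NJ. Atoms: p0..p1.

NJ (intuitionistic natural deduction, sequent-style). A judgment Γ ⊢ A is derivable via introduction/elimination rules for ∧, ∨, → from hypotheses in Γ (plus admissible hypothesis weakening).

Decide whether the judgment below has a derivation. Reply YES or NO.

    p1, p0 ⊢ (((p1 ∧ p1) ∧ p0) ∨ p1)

Derivation trace:
[∨I₁] p1, p0 ⊢ (((p1 ∧ p1) ∧ p0) ∨ p1)
  [∧I] p1, p0 ⊢ ((p1 ∧ p1) ∧ p0)
    [∧I] p1 ⊢ (p1 ∧ p1)
      [Ax] p1 ⊢ p1
      [Ax] p1 ⊢ p1
    [Ax] p0 ⊢ p0

Result: YES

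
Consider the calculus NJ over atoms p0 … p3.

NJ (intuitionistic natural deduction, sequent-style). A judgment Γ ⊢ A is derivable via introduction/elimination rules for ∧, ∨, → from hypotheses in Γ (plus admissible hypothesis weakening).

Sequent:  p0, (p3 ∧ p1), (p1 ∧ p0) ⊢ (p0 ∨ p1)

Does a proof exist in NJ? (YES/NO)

Derivation trace:
[Wk] p0, (p3 ∧ p1), (p1 ∧ p0) ⊢ (p0 ∨ p1)
  [Wk] p0, (p3 ∧ p1) ⊢ (p0 ∨ p1)
    [∨I₁] p0 ⊢ (p0 ∨ p1)
      [Ax] p0 ⊢ p0

Result: YES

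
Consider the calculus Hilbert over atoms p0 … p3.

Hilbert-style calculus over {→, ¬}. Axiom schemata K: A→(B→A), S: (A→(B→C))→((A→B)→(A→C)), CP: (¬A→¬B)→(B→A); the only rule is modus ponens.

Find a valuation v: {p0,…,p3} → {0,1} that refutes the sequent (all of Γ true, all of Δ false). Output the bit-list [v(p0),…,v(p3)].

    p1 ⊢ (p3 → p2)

Truth-table refutation:
  v=0000: Γ:[p1=F] Δ:[(p3 → p2)=T] refutes=False
  v=0001: Γ:[p1=F] Δ:[(p3 → p2)=F] refutes=False
  v=0010: Γ:[p1=F] Δ:[(p3 → p2)=T] refutes=False
  v=0011: Γ:[p1=F] Δ:[(p3 → p2)=T] refutes=False
  v=0100: Γ:[p1=T] Δ:[(p3 → p2)=T] refutes=False
  v=0101: Γ:[p1=T] Δ:[(p3 → p2)=F] refutes=True  ← countermodel

Result: [0, 1, 0, 1]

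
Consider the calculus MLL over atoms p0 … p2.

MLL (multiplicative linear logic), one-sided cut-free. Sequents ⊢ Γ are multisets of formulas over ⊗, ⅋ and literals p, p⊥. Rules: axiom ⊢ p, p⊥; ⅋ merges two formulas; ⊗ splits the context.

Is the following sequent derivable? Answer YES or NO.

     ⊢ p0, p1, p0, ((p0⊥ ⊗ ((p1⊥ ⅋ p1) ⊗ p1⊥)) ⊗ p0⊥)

Derivation trace:
[⊗]  ⊢ p0, p1, p0, ((p0⊥ ⊗ ((p1⊥ ⅋ p1) ⊗ p1⊥)) ⊗ p0⊥)
  [⊗]  ⊢ p0, p1, (p0⊥ ⊗ ((p1⊥ ⅋ p1) ⊗ p1⊥))
    [Ax]  ⊢ p0, p0⊥
    [⊗]  ⊢ p1, ((p1⊥ ⅋ p1) ⊗ p1⊥)
      [⅋]  ⊢ (p1⊥ ⅋ p1)
        [Ax]  ⊢ p1, p1⊥
      [Ax]  ⊢ p1, p1⊥
  [Ax]  ⊢ p0, p0⊥

Result: YES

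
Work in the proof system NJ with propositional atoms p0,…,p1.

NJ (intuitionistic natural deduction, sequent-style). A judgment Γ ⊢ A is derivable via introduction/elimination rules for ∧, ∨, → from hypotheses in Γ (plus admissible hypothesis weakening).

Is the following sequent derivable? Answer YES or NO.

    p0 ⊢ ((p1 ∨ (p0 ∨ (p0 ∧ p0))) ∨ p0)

Derivation trace:
[∨I₁] p0 ⊢ ((p1 ∨ (p0 ∨ (p0 ∧ p0))) ∨ p0)
  [∨I₂] p0 ⊢ (p1 ∨ (p0 ∨ (p0 ∧ p0)))
    [∨I₂] p0 ⊢ (p0 ∨ (p0 ∧ p0))
      [∧I] p0 ⊢ (p0 ∧ p0)
        [Ax] p0 ⊢ p0
        [Ax] p0 ⊢ p0

Result: YES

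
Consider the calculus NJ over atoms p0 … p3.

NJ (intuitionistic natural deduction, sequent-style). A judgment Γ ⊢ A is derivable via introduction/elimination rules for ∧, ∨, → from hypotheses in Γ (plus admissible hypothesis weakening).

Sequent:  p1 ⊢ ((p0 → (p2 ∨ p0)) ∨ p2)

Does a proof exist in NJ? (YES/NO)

Derivation trace:
[Wk] p1 ⊢ ((p0 → (p2 ∨ p0)) ∨ p2)
  [∨I₁]  ⊢ ((p0 → (p2 ∨ p0)) ∨ p2)
    [→I]  ⊢ (p0 → (p2 ∨ p0))
      [∨I₂] p0 ⊢ (p2 ∨ p0)
        [Ax] p0 ⊢ p0

Result: YES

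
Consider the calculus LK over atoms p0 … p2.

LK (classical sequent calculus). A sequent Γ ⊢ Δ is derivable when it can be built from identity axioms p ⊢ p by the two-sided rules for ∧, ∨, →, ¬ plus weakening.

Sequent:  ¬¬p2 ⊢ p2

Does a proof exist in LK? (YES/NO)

Derivation (root first):
[¬L] ¬¬p2 ⊢ p2
  [¬R]  ⊢ p2, ¬p2
    [Ax] p2 ⊢ p2

Result: YES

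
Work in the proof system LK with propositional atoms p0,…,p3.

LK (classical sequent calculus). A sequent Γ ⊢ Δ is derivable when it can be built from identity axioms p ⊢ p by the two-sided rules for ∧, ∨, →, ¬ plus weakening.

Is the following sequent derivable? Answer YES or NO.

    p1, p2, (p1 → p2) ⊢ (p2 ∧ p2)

Derivation (root first):
[∧R] p1, p2, (p1 → p2) ⊢ (p2 ∧ p2)
  [WL] p1, (p1 → p2), p2 ⊢ p2
    [→L] p1, (p1 → p2) ⊢ p2
      [Ax] p1 ⊢ p1
      [Ax] p2 ⊢ p2
  [WL] p1, (p1 → p2), p2 ⊢ p2
    [→L] p1, (p1 → p2) ⊢ p2
      [Ax] p1 ⊢ p1
      [Ax] p2 ⊢ p2

Result: YES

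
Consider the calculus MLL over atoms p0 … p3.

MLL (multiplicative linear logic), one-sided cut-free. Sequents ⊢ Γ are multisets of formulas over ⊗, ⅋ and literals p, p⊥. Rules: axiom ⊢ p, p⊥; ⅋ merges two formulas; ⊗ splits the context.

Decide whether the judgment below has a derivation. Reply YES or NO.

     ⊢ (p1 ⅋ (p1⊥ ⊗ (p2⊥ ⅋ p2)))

Derivation trace:
[⅋]  ⊢ (p1 ⅋ (p1⊥ ⊗ (p2⊥ ⅋ p2)))
  [⊗]  ⊢ p1, (p1⊥ ⊗ (p2⊥ ⅋ p2))
    [Ax]  ⊢ p1, p1⊥
    [⅋]  ⊢ (p2⊥ ⅋ p2)
      [Ax]  ⊢ p2, p2⊥

Result: YES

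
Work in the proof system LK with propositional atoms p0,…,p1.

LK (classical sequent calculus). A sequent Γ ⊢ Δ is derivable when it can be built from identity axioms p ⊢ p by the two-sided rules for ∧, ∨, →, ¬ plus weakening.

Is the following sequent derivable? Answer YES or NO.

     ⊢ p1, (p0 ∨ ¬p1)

Proof tree:
[∨R]  ⊢ p1, (p0 ∨ ¬p1)
  [¬R]  ⊢ p1, p0, ¬p1
    [WR] p1 ⊢ p1, p0
      [Ax] p1 ⊢ p1

Result: YES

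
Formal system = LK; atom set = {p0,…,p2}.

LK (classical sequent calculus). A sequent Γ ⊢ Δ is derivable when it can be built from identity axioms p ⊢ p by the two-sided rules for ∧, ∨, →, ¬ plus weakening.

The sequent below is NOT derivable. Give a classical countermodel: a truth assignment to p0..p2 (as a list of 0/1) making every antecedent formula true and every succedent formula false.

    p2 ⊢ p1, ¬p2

Enumerate valuations to refute Γ ⊢ Δ:
  v=000: Γ:[p2=F] Δ:[p1=F, ¬p2=T] refutes=False
  v=001: Γ:[p2=T] Δ:[p1=F, ¬p2=F] refutes=True  ← countermodel

Result: [0, 0, 1]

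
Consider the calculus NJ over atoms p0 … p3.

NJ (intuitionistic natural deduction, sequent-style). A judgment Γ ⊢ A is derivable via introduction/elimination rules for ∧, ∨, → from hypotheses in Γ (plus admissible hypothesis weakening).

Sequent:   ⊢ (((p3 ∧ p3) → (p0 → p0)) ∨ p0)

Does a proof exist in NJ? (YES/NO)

Derivation (root first):
[∨I₁]  ⊢ (((p3 ∧ p3) → (p0 → p0)) ∨ p0)
  [→I]  ⊢ ((p3 ∧ p3) → (p0 → p0))
    [Wk] (p3 ∧ p3) ⊢ (p0 → p0)
      [→I]  ⊢ (p0 → p0)
        [Ax] p0 ⊢ p0

Result: YES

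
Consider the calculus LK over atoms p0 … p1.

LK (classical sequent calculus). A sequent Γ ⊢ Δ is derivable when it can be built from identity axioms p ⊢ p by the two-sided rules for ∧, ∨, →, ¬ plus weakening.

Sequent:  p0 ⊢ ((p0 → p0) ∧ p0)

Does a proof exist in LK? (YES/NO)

Proof tree:
[∧R] p0 ⊢ ((p0 → p0) ∧ p0)
  [→R]  ⊢ (p0 → p0)
    [Ax] p0 ⊢ p0
  [Ax] p0 ⊢ p0

Result: YES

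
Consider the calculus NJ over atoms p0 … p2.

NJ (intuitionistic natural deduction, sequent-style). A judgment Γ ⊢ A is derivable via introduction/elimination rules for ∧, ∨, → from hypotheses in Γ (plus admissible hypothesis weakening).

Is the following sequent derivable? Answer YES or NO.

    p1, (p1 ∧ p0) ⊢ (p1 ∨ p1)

Proof tree:
[Wk] p1, (p1 ∧ p0) ⊢ (p1 ∨ p1)
  [∨I₁] p1 ⊢ (p1 ∨ p1)
    [Ax] p1 ⊢ p1

Result: YES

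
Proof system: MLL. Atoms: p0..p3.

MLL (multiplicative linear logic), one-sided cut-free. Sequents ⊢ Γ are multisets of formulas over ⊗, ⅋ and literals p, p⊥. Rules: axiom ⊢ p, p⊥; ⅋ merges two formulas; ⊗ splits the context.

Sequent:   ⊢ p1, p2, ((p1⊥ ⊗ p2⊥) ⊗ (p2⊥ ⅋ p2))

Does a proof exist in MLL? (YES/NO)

Derivation (root first):
[⊗]  ⊢ p1, p2, ((p1⊥ ⊗ p2⊥) ⊗ (p2⊥ ⅋ p2))
  [⊗]  ⊢ p1, p2, (p1⊥ ⊗ p2⊥)
    [Ax]  ⊢ p1, p1⊥
    [Ax]  ⊢ p2, p2⊥
  [⅋]  ⊢ (p2⊥ ⅋ p2)
    [Ax]  ⊢ p2, p2⊥

Result: YES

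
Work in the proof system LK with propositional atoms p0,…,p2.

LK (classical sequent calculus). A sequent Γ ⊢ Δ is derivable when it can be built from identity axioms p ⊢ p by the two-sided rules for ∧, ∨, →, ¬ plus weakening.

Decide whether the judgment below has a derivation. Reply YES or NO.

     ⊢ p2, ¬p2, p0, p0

Derivation trace:
[WR]  ⊢ p2, ¬p2, p0, p0
  [WR]  ⊢ p2, ¬p2, p0
    [¬R]  ⊢ p2, ¬p2
      [Ax] p2 ⊢ p2

Result: YES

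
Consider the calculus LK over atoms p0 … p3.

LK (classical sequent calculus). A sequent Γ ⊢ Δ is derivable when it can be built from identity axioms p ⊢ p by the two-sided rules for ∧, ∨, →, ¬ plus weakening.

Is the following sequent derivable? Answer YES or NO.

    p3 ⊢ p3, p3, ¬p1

Proof tree:
[¬R] p3 ⊢ p3, p3, ¬p1
  [WL] p3, p1 ⊢ p3, p3
    [WR] p3 ⊢ p3, p3
      [Ax] p3 ⊢ p3

Result: YES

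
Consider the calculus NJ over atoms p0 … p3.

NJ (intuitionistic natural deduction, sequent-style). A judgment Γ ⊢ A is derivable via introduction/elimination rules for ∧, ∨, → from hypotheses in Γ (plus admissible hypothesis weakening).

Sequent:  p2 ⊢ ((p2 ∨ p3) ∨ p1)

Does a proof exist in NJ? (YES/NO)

Derivation (root first):
[∨I₁] p2 ⊢ ((p2 ∨ p3) ∨ p1)
  [∨I₁] p2 ⊢ (p2 ∨ p3)
    [Ax] p2 ⊢ p2

Result: YES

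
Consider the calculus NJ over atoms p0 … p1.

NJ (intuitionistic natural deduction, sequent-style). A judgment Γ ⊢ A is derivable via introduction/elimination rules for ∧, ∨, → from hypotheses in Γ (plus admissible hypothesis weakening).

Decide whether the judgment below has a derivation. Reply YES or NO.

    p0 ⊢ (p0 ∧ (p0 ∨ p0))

Proof tree:
[∧I] p0 ⊢ (p0 ∧ (p0 ∨ p0))
  [Ax] p0 ⊢ p0
  [∨I₁] p0 ⊢ (p0 ∨ p0)
    [Ax] p0 ⊢ p0

Result: YES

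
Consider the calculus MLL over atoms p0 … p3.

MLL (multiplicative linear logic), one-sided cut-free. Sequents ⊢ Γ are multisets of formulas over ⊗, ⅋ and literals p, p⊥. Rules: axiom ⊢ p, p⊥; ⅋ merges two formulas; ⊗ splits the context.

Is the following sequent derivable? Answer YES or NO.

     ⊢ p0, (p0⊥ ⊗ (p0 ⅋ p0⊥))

Derivation (root first):
[⊗]  ⊢ p0, (p0⊥ ⊗ (p0 ⅋ p0⊥))
  [Ax]  ⊢ p0, p0⊥
  [⅋]  ⊢ (p0 ⅋ p0⊥)
    [Ax]  ⊢ p0, p0⊥

Result: YES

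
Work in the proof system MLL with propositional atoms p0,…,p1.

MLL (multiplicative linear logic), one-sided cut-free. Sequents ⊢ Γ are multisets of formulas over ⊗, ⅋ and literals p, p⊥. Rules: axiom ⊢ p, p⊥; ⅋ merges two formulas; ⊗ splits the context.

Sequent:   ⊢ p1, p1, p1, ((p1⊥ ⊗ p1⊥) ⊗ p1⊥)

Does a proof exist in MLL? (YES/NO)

Proof tree:
[⊗]  ⊢ p1, p1, p1, ((p1⊥ ⊗ p1⊥) ⊗ p1⊥)
  [⊗]  ⊢ p1, p1, (p1⊥ ⊗ p1⊥)
    [Ax]  ⊢ p1, p1⊥
    [Ax]  ⊢ p1, p1⊥
  [Ax]  ⊢ p1, p1⊥

Result: YES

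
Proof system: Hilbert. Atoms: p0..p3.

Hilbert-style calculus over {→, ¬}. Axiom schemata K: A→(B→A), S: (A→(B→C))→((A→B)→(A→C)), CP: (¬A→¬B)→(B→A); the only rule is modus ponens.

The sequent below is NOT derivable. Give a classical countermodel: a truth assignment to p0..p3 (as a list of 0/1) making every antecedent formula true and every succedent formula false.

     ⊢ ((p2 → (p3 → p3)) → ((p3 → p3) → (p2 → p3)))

Enumerate valuations to refute Γ ⊢ Δ:
  v=0000: Γ:[] Δ:[((p2 → (p3 → p3)) → ((p3 → p3) → (p2 → p3)))=T] refutes=False
  v=0001: Γ:[] Δ:[((p2 → (p3 → p3)) → ((p3 → p3) → (p2 → p3)))=T] refutes=False
  v=0010: Γ:[] Δ:[((p2 → (p3 → p3)) → ((p3 → p3) → (p2 → p3)))=F] refutes=True  ← countermodel

Result: [0, 0, 1, 0]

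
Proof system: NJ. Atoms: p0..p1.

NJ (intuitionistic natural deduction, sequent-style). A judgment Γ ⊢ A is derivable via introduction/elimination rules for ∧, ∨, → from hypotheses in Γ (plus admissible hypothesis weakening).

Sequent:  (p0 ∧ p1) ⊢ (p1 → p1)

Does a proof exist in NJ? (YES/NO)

Proof tree:
[Wk] (p0 ∧ p1) ⊢ (p1 → p1)
  [→I]  ⊢ (p1 → p1)
    [Ax] p1 ⊢ p1

Result: YES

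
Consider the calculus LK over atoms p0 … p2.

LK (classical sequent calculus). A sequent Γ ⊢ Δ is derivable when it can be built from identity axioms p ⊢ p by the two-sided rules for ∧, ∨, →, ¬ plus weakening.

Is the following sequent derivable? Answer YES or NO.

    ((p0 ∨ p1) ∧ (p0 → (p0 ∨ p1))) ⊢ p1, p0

Derivation trace:
[∧L] ((p0 ∨ p1) ∧ (p0 → (p0 ∨ p1))) ⊢ p1, p0
  [→L] (p0 ∨ p1), (p0 → (p0 ∨ p1)) ⊢ p1, p0
    [∨L] (p0 ∨ p1) ⊢ p1, p0
      [Ax] p0 ⊢ p0
      [Ax] p1 ⊢ p1
    [∨L] (p0 ∨ p1) ⊢ p1, p0
      [Ax] p0 ⊢ p0
      [Ax] p1 ⊢ p1

Result: YES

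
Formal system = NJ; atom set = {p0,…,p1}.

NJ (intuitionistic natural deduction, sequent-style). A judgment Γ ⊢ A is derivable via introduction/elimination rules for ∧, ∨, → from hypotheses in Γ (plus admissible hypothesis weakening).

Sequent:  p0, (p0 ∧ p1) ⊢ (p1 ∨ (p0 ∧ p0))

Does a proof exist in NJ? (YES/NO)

Proof tree:
[∨I₂] p0, (p0 ∧ p1) ⊢ (p1 ∨ (p0 ∧ p0))
  [Wk] p0, (p0 ∧ p1) ⊢ (p0 ∧ p0)
    [∧I] p0 ⊢ (p0 ∧ p0)
      [Wk] p0, p0 ⊢ p0
        [Ax] p0 ⊢ p0
      [Wk] p0, p0 ⊢ p0
        [Ax] p0 ⊢ p0

Result: YES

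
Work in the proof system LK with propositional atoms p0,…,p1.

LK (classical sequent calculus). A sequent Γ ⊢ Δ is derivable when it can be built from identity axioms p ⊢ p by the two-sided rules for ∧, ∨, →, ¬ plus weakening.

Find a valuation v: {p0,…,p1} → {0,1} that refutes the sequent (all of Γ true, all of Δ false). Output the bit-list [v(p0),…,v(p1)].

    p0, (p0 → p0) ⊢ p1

Enumerate valuations to refute Γ ⊢ Δ:
  v=00: Γ:[p0=F, (p0 → p0)=T] Δ:[p1=F] refutes=False
  v=01: Γ:[p0=F, (p0 → p0)=T] Δ:[p1=T] refutes=False
  v=10: Γ:[p0=T, (p0 → p0)=T] Δ:[p1=F] refutes=True  ← countermodel

Result: [1, 0]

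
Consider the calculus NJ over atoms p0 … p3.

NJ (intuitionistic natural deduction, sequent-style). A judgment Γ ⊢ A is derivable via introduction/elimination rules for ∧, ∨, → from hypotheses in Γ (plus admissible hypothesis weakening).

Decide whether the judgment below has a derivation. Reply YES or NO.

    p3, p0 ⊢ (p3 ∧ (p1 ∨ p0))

Proof tree:
[∧I] p3, p0 ⊢ (p3 ∧ (p1 ∨ p0))
  [Ax] p3 ⊢ p3
  [∨I₂] p0 ⊢ (p1 ∨ p0)
    [Ax] p0 ⊢ p0

Result: YES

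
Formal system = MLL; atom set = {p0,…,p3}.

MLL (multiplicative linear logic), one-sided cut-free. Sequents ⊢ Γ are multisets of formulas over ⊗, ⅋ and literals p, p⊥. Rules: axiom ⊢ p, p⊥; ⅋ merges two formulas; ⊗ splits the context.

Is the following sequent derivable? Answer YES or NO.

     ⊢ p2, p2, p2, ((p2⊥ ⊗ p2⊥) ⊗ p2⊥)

Derivation (root first):
[⊗]  ⊢ p2, p2, p2, ((p2⊥ ⊗ p2⊥) ⊗ p2⊥)
  [⊗]  ⊢ p2, p2, (p2⊥ ⊗ p2⊥)
    [Ax]  ⊢ p2, p2⊥
    [Ax]  ⊢ p2, p2⊥
  [Ax]  ⊢ p2, p2⊥

Result: YES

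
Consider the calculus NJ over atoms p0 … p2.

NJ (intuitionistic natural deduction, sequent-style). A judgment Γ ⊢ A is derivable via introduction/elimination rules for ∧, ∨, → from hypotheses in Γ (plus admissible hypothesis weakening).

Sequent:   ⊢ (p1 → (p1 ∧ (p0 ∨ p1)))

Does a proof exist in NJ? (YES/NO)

Proof tree:
[→I]  ⊢ (p1 → (p1 ∧ (p0 ∨ p1)))
  [∧I] p1 ⊢ (p1 ∧ (p0 ∨ p1))
    [Ax] p1 ⊢ p1
    [∨I₂] p1 ⊢ (p0 ∨ p1)
      [Ax] p1 ⊢ p1

Result: YES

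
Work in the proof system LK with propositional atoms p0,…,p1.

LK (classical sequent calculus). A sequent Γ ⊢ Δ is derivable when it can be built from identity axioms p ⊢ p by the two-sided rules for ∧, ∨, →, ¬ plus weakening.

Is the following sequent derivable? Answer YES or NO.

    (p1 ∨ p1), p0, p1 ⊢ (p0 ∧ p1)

Derivation (root first):
[WL] (p1 ∨ p1), p0, p1 ⊢ (p0 ∧ p1)
  [∧R] (p1 ∨ p1), p0 ⊢ (p0 ∧ p1)
    [Ax] p0 ⊢ p0
    [∨L] (p1 ∨ p1) ⊢ p1
      [Ax] p1 ⊢ p1
      [Ax] p1 ⊢ p1

Result: YES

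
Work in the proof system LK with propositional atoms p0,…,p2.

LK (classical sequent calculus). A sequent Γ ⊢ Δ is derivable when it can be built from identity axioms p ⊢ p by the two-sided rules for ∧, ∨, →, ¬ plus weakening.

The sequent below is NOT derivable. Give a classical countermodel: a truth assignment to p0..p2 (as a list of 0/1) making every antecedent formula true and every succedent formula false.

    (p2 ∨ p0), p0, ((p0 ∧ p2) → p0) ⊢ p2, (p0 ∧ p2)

Enumerate valuations to refute Γ ⊢ Δ:
  v=000: Γ:[(p2 ∨ p0)=F, p0=F, ((p0 ∧ p2) → p0)=T] Δ:[p2=F, (p0 ∧ p2)=F] refutes=False
  v=001: Γ:[(p2 ∨ p0)=T, p0=F, ((p0 ∧ p2) → p0)=T] Δ:[p2=T, (p0 ∧ p2)=F] refutes=False
  v=010: Γ:[(p2 ∨ p0)=F, p0=F, ((p0 ∧ p2) → p0)=T] Δ:[p2=F, (p0 ∧ p2)=F] refutes=False
  v=011: Γ:[(p2 ∨ p0)=T, p0=F, ((p0 ∧ p2) → p0)=T] Δ:[p2=T, (p0 ∧ p2)=F] refutes=False
  v=100: Γ:[(p2 ∨ p0)=T, p0=T, ((p0 ∧ p2) → p0)=T] Δ:[p2=F, (p0 ∧ p2)=F] refutes=True  ← countermodel

Result: [1, 0, 0]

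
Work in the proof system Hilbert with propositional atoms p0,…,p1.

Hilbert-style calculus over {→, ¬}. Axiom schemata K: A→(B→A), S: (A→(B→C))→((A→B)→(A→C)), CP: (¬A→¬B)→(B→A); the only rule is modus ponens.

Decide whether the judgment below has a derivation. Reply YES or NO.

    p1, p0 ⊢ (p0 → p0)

Proof tree:
[MP] p1, p0 ⊢ (p0 → p0)
  [K]  ⊢ (p0 → (p0 → p0))
  [MP] p1, p0 ⊢ p0
    [MP] p0 ⊢ (p1 → p0)
      [K]  ⊢ (p0 → (p1 → p0))
      [Hyp] p0 ⊢ p0
    [Hyp] p1 ⊢ p1

Result: YES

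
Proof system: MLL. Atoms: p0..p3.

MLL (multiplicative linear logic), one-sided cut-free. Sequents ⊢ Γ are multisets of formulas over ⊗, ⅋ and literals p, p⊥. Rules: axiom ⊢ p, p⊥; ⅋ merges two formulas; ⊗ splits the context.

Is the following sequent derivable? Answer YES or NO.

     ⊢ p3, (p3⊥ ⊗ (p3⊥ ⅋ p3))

Proof tree:
[⊗]  ⊢ p3, (p3⊥ ⊗ (p3⊥ ⅋ p3))
  [Ax]  ⊢ p3, p3⊥
  [⅋]  ⊢ (p3⊥ ⅋ p3)
    [Ax]  ⊢ p3, p3⊥

Result: YES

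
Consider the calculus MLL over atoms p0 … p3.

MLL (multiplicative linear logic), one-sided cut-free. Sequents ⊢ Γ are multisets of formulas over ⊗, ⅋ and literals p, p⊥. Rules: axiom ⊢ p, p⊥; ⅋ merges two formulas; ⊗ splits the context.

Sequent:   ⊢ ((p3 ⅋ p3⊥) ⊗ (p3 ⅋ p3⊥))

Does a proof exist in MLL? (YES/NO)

Derivation trace:
[⊗]  ⊢ ((p3 ⅋ p3⊥) ⊗ (p3 ⅋ p3⊥))
  [⅋]  ⊢ (p3 ⅋ p3⊥)
    [Ax]  ⊢ p3, p3⊥
  [⅋]  ⊢ (p3 ⅋ p3⊥)
    [Ax]  ⊢ p3, p3⊥

Result: YES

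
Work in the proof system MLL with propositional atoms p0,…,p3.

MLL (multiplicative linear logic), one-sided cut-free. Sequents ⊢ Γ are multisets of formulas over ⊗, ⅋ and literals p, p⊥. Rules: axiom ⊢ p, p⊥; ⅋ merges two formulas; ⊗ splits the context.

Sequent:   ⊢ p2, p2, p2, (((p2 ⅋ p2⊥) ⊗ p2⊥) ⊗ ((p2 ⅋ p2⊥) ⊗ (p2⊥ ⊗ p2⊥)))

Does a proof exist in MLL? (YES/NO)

Derivation (root first):
[⊗]  ⊢ p2, p2, p2, (((p2 ⅋ p2⊥) ⊗ p2⊥) ⊗ ((p2 ⅋ p2⊥) ⊗ (p2⊥ ⊗ p2⊥)))
  [⊗]  ⊢ p2, ((p2 ⅋ p2⊥) ⊗ p2⊥)
    [⅋]  ⊢ (p2 ⅋ p2⊥)
      [Ax]  ⊢ p2, p2⊥
    [Ax]  ⊢ p2, p2⊥
  [⊗]  ⊢ p2, p2, ((p2 ⅋ p2⊥) ⊗ (p2⊥ ⊗ p2⊥))
    [⅋]  ⊢ (p2 ⅋ p2⊥)
      [Ax]  ⊢ p2, p2⊥
    [⊗]  ⊢ p2, p2, (p2⊥ ⊗ p2⊥)
      [Ax]  ⊢ p2, p2⊥
      [Ax]  ⊢ p2, p2⊥

Result: YES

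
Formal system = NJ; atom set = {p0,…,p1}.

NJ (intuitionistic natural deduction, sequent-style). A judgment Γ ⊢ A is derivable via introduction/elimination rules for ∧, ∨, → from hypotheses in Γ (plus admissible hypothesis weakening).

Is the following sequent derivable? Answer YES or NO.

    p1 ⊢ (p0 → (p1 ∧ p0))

Proof tree:
[→I] p1 ⊢ (p0 → (p1 ∧ p0))
  [∧I] p1, p0 ⊢ (p1 ∧ p0)
    [Ax] p1 ⊢ p1
    [Ax] p0 ⊢ p0

Result: YES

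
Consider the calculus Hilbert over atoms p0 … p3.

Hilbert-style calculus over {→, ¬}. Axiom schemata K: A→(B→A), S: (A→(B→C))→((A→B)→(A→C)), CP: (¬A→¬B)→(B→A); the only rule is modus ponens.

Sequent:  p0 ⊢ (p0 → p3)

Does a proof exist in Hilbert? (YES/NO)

Truth-table refutation:
  v=0000: Γ:[p0=F] Δ:[(p0 → p3)=T] refutes=False
  v=0001: Γ:[p0=F] Δ:[(p0 → p3)=T] refutes=False
  v=0010: Γ:[p0=F] Δ:[(p0 → p3)=T] refutes=False
  v=0011: Γ:[p0=F] Δ:[(p0 → p3)=T] refutes=False
  v=0100: Γ:[p0=F] Δ:[(p0 → p3)=T] refutes=False
  v=0101: Γ:[p0=F] Δ:[(p0 → p3)=T] refutes=False
  v=0110: Γ:[p0=F] Δ:[(p0 → p3)=T] refutes=False
  v=0111: Γ:[p0=F] Δ:[(p0 → p3)=T] refutes=False
  v=1000: Γ:[p0=T] Δ:[(p0 → p3)=F] refutes=True  ← countermodel

Result: NO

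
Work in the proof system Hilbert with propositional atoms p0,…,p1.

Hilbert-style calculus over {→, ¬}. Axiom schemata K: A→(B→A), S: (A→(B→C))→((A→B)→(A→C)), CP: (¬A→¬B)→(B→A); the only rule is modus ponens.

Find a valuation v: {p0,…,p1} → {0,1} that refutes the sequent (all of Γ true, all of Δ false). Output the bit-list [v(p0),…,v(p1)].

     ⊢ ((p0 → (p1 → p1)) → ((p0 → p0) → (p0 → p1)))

Enumerate valuations to refute Γ ⊢ Δ:
  v=00: Γ:[] Δ:[((p0 → (p1 → p1)) → ((p0 → p0) → (p0 → p1)))=T] refutes=False
  v=01: Γ:[] Δ:[((p0 → (p1 → p1)) → ((p0 → p0) → (p0 → p1)))=T] refutes=False
  v=10: Γ:[] Δ:[((p0 → (p1 → p1)) → ((p0 → p0) → (p0 → p1)))=F] refutes=True  ← countermodel

Result: [1, 0]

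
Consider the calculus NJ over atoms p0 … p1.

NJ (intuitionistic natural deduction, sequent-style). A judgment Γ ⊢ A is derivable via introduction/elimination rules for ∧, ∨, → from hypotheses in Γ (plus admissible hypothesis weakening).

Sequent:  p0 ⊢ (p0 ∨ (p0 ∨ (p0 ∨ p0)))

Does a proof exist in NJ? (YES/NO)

Derivation trace:
[∨I₂] p0 ⊢ (p0 ∨ (p0 ∨ (p0 ∨ p0)))
  [∨I₂] p0 ⊢ (p0 ∨ (p0 ∨ p0))
    [∨I₂] p0 ⊢ (p0 ∨ p0)
      [Ax] p0 ⊢ p0

Result: YES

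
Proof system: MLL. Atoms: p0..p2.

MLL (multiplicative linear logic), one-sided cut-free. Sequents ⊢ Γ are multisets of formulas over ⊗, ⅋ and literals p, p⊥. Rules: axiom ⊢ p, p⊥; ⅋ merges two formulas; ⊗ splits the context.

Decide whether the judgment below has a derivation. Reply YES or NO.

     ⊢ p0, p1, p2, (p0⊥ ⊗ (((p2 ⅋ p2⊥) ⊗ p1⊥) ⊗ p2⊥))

Derivation trace:
[⊗]  ⊢ p0, p1, p2, (p0⊥ ⊗ (((p2 ⅋ p2⊥) ⊗ p1⊥) ⊗ p2⊥))
  [Ax]  ⊢ p0, p0⊥
  [⊗]  ⊢ p1, p2, (((p2 ⅋ p2⊥) ⊗ p1⊥) ⊗ p2⊥)
    [⊗]  ⊢ p1, ((p2 ⅋ p2⊥) ⊗ p1⊥)
      [⅋]  ⊢ (p2 ⅋ p2⊥)
        [Ax]  ⊢ p2, p2⊥
      [Ax]  ⊢ p1, p1⊥
    [Ax]  ⊢ p2, p2⊥

Result: YES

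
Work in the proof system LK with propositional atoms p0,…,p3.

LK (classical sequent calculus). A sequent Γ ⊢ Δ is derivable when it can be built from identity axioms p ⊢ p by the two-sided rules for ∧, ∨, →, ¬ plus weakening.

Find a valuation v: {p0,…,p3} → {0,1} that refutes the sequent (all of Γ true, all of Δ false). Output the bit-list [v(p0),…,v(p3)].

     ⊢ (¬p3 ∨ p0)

Truth-table refutation:
  v=0000: Γ:[] Δ:[(¬p3 ∨ p0)=T] refutes=False
  v=0001: Γ:[] Δ:[(¬p3 ∨ p0)=F] refutes=True  ← countermodel

Result: [0, 0, 0, 1]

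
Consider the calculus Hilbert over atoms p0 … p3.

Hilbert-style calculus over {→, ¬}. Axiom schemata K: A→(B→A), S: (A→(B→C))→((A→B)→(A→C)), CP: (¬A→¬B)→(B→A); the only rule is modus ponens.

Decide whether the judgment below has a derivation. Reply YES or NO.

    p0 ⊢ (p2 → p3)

Search for a countermodel by truth-table:
  v=0000: Γ:[p0=F] Δ:[(p2 → p3)=T] refutes=False
  v=0001: Γ:[p0=F] Δ:[(p2 → p3)=T] refutes=False
  v=0010: Γ:[p0=F] Δ:[(p2 → p3)=F] refutes=False
  v=0011: Γ:[p0=F] Δ:[(p2 → p3)=T] refutes=False
  v=0100: Γ:[p0=F] Δ:[(p2 → p3)=T] refutes=False
  v=0101: Γ:[p0=F] Δ:[(p2 → p3)=T] refutes=False
  v=0110: Γ:[p0=F] Δ:[(p2 → p3)=F] refutes=False
  v=0111: Γ:[p0=F] Δ:[(p2 → p3)=T] refutes=False
  v=1000: Γ:[p0=T] Δ:[(p2 → p3)=T] refutes=False
  v=1001: Γ:[p0=T] Δ:[(p2 → p3)=T] refutes=False
  v=1010: Γ:[p0=T] Δ:[(p2 → p3)=F] refutes=True  ← countermodel

Result: NO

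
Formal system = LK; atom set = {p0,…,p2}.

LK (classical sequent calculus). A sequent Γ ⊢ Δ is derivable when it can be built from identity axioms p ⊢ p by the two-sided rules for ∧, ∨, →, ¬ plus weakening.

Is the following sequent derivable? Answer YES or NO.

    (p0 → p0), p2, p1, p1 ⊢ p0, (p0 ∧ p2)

Truth-table refutation:
  v=000: Γ:[(p0 → p0)=T, p2=F, p1=F, p1=F] Δ:[p0=F, (p0 ∧ p2)=F] refutes=False
  v=001: Γ:[(p0 → p0)=T, p2=T, p1=F, p1=F] Δ:[p0=F, (p0 ∧ p2)=F] refutes=False
  v=010: Γ:[(p0 → p0)=T, p2=F, p1=T, p1=T] Δ:[p0=F, (p0 ∧ p2)=F] refutes=False
  v=011: Γ:[(p0 → p0)=T, p2=T, p1=T, p1=T] Δ:[p0=F, (p0 ∧ p2)=F] refutes=True  ← countermodel

Result: NO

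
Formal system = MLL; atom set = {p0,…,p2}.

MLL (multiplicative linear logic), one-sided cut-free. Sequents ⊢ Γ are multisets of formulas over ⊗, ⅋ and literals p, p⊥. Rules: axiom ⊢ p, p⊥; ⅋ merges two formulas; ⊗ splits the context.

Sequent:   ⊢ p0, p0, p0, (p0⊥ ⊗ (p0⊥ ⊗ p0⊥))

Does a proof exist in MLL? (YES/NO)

Derivation (root first):
[⊗]  ⊢ p0, p0, p0, (p0⊥ ⊗ (p0⊥ ⊗ p0⊥))
  [Ax]  ⊢ p0, p0⊥
  [⊗]  ⊢ p0, p0, (p0⊥ ⊗ p0⊥)
    [Ax]  ⊢ p0, p0⊥
    [Ax]  ⊢ p0, p0⊥

Result: YES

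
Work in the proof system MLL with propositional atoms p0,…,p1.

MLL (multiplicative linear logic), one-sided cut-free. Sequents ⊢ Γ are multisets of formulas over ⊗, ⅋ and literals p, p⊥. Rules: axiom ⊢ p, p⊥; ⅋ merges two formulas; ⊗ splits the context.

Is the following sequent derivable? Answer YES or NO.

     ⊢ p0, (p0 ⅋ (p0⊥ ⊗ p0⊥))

Proof tree:
[⅋]  ⊢ p0, (p0 ⅋ (p0⊥ ⊗ p0⊥))
  [⊗]  ⊢ p0, p0, (p0⊥ ⊗ p0⊥)
    [Ax]  ⊢ p0, p0⊥
    [Ax]  ⊢ p0, p0⊥

Result: YES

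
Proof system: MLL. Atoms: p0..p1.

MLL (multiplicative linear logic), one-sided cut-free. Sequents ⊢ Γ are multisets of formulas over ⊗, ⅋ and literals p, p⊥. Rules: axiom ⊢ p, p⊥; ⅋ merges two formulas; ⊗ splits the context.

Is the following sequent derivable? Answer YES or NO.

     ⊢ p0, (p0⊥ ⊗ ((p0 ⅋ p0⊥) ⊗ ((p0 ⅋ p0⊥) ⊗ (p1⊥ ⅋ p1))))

Derivation (root first):
[⊗]  ⊢ p0, (p0⊥ ⊗ ((p0 ⅋ p0⊥) ⊗ ((p0 ⅋ p0⊥) ⊗ (p1⊥ ⅋ p1))))
  [Ax]  ⊢ p0, p0⊥
  [⊗]  ⊢ ((p0 ⅋ p0⊥) ⊗ ((p0 ⅋ p0⊥) ⊗ (p1⊥ ⅋ p1)))
    [⅋]  ⊢ (p0 ⅋ p0⊥)
      [Ax]  ⊢ p0, p0⊥
    [⊗]  ⊢ ((p0 ⅋ p0⊥) ⊗ (p1⊥ ⅋ p1))
      [⅋]  ⊢ (p0 ⅋ p0⊥)
        [Ax]  ⊢ p0, p0⊥
      [⅋]  ⊢ (p1⊥ ⅋ p1)
        [Ax]  ⊢ p1, p1⊥

Result: YES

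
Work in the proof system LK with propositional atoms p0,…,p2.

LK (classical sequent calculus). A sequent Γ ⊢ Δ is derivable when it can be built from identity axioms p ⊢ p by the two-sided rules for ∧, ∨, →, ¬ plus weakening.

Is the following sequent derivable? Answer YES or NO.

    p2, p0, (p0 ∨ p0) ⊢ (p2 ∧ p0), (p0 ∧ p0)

Derivation trace:
[∨L] p2, p0, (p0 ∨ p0) ⊢ (p2 ∧ p0), (p0 ∧ p0)
  [∧R] p0 ⊢ (p0 ∧ p0)
    [Ax] p0 ⊢ p0
    [Ax] p0 ⊢ p0
  [WL] p2, p0, p0 ⊢ (p2 ∧ p0)
    [∧R] p2, p0 ⊢ (p2 ∧ p0)
      [Ax] p2 ⊢ p2
      [Ax] p0 ⊢ p0

Result: YES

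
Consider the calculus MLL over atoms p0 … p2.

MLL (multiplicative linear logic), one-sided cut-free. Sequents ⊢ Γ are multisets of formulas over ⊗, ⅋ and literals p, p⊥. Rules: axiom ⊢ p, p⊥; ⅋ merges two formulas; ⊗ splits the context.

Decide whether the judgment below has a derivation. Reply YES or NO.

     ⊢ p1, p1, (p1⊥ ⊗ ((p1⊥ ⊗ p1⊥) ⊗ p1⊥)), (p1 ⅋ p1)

Derivation trace:
[⅋]  ⊢ p1, p1, (p1⊥ ⊗ ((p1⊥ ⊗ p1⊥) ⊗ p1⊥)), (p1 ⅋ p1)
  [⊗]  ⊢ p1, p1, p1, p1, (p1⊥ ⊗ ((p1⊥ ⊗ p1⊥) ⊗ p1⊥))
    [Ax]  ⊢ p1, p1⊥
    [⊗]  ⊢ p1, p1, p1, ((p1⊥ ⊗ p1⊥) ⊗ p1⊥)
      [⊗]  ⊢ p1, p1, (p1⊥ ⊗ p1⊥)
        [Ax]  ⊢ p1, p1⊥
        [Ax]  ⊢ p1, p1⊥
      [Ax]  ⊢ p1, p1⊥

Result: YES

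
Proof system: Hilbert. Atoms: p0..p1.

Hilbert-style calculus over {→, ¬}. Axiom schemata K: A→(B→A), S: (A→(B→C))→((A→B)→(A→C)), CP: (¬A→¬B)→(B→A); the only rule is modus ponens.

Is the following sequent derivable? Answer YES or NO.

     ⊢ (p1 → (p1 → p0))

Truth-table refutation:
  v=00: Γ:[] Δ:[(p1 → (p1 → p0))=T] refutes=False
  v=01: Γ:[] Δ:[(p1 → (p1 → p0))=F] refutes=True  ← countermodel

Result: NO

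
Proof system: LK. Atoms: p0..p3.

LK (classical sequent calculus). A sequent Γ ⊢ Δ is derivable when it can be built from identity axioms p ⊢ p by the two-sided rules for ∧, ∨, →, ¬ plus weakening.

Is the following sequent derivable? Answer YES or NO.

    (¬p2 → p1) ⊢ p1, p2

Derivation (root first):
[→L] (¬p2 → p1) ⊢ p1, p2
  [¬R]  ⊢ p2, ¬p2
    [Ax] p2 ⊢ p2
  [Ax] p1 ⊢ p1

Result: YES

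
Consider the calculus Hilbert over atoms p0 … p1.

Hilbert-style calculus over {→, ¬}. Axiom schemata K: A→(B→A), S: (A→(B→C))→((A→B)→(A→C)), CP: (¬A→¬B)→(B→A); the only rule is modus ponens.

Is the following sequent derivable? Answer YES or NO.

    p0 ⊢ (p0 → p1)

Search for a countermodel by truth-table:
  v=00: Γ:[p0=F] Δ:[(p0 → p1)=T] refutes=False
  v=01: Γ:[p0=F] Δ:[(p0 → p1)=T] refutes=False
  v=10: Γ:[p0=T] Δ:[(p0 → p1)=F] refutes=True  ← countermodel

Result: NO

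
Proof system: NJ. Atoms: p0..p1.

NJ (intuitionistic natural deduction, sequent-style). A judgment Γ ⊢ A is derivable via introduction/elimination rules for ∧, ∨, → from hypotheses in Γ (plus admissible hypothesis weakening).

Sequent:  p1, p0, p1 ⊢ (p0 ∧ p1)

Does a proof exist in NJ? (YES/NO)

Proof tree:
[Wk] p1, p0, p1 ⊢ (p0 ∧ p1)
  [∧I] p1, p0 ⊢ (p0 ∧ p1)
    [Ax] p0 ⊢ p0
    [Ax] p1 ⊢ p1

Result: YES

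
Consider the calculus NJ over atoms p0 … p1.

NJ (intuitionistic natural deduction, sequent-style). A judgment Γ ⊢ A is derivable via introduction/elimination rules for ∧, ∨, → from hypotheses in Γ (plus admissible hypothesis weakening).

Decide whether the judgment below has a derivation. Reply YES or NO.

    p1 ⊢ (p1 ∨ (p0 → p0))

Derivation trace:
[∨I₂] p1 ⊢ (p1 ∨ (p0 → p0))
  [Wk] p1 ⊢ (p0 → p0)
    [→I]  ⊢ (p0 → p0)
      [Ax] p0 ⊢ p0

Result: YES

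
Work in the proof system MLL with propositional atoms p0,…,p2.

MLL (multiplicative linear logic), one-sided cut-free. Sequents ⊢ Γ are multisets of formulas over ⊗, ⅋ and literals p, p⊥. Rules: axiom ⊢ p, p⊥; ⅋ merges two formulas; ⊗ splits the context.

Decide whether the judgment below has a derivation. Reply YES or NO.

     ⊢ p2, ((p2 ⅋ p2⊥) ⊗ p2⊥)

Derivation trace:
[⊗]  ⊢ p2, ((p2 ⅋ p2⊥) ⊗ p2⊥)
  [⅋]  ⊢ (p2 ⅋ p2⊥)
    [Ax]  ⊢ p2, p2⊥
  [Ax]  ⊢ p2, p2⊥

Result: YES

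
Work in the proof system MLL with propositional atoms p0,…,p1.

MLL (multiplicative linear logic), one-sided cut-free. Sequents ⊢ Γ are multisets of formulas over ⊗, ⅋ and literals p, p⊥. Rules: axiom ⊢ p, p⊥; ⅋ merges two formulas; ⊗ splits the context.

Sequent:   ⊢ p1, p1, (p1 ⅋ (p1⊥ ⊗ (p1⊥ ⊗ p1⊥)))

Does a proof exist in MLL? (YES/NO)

Derivation (root first):
[⅋]  ⊢ p1, p1, (p1 ⅋ (p1⊥ ⊗ (p1⊥ ⊗ p1⊥)))
  [⊗]  ⊢ p1, p1, p1, (p1⊥ ⊗ (p1⊥ ⊗ p1⊥))
    [Ax]  ⊢ p1, p1⊥
    [⊗]  ⊢ p1, p1, (p1⊥ ⊗ p1⊥)
      [Ax]  ⊢ p1, p1⊥
      [Ax]  ⊢ p1, p1⊥

Result: YES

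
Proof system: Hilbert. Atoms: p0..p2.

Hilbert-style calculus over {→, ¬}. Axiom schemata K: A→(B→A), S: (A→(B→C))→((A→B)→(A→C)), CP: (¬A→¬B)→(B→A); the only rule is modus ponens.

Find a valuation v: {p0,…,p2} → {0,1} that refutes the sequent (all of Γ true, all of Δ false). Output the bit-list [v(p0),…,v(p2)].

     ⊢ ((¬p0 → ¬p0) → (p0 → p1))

Search for a countermodel by truth-table:
  v=000: Γ:[] Δ:[((¬p0 → ¬p0) → (p0 → p1))=T] refutes=False
  v=001: Γ:[] Δ:[((¬p0 → ¬p0) → (p0 → p1))=T] refutes=False
  v=010: Γ:[] Δ:[((¬p0 → ¬p0) → (p0 → p1))=T] refutes=False
  v=011: Γ:[] Δ:[((¬p0 → ¬p0) → (p0 → p1))=T] refutes=False
  v=100: Γ:[] Δ:[((¬p0 → ¬p0) → (p0 → p1))=F] refutes=True  ← countermodel

Result: [1, 0, 0]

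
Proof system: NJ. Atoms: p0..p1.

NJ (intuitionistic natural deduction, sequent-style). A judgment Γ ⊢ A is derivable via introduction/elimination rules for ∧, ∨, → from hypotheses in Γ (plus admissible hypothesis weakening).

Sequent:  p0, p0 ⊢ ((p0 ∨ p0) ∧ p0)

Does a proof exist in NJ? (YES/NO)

Derivation trace:
[Wk] p0, p0 ⊢ ((p0 ∨ p0) ∧ p0)
  [∧I] p0 ⊢ ((p0 ∨ p0) ∧ p0)
    [∨I₂] p0 ⊢ (p0 ∨ p0)
      [Ax] p0 ⊢ p0
    [Wk] p0, p0 ⊢ p0
      [Ax] p0 ⊢ p0

Result: YES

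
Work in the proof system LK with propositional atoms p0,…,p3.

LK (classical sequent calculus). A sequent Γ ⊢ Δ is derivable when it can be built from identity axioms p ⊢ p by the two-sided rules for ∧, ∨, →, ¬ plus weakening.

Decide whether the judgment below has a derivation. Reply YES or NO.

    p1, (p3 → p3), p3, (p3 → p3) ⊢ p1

Derivation trace:
[→L] p1, (p3 → p3), p3, (p3 → p3) ⊢ p1
  [→L] p1, p3, (p3 → p3) ⊢ p3
    [WL] p3, p1 ⊢ p3
      [Ax] p3 ⊢ p3
    [Ax] p3 ⊢ p3
  [WL] p1, p3 ⊢ p1
    [Ax] p1 ⊢ p1

Result: YES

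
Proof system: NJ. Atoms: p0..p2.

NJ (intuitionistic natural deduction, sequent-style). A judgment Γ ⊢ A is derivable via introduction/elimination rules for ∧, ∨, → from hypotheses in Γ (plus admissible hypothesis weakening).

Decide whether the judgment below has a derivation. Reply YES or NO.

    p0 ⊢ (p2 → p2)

Derivation (root first):
[→I] p0 ⊢ (p2 → p2)
  [Wk] p2, p0 ⊢ p2
    [Ax] p2 ⊢ p2

Result: YES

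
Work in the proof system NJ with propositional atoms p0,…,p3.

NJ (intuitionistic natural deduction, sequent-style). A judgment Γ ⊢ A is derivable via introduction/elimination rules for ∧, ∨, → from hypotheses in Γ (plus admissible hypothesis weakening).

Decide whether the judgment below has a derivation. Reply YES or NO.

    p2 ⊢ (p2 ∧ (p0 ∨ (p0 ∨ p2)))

Derivation trace:
[∧I] p2 ⊢ (p2 ∧ (p0 ∨ (p0 ∨ p2)))
  [Ax] p2 ⊢ p2
  [∨I₂] p2 ⊢ (p0 ∨ (p0 ∨ p2))
    [∨I₂] p2 ⊢ (p0 ∨ p2)
      [Ax] p2 ⊢ p2

Result: YES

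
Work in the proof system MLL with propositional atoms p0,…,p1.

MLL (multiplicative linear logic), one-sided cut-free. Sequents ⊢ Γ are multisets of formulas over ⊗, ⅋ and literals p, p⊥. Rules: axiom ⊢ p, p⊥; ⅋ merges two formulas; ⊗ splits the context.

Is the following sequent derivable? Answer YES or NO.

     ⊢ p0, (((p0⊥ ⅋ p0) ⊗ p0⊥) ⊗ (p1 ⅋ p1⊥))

Derivation (root first):
[⊗]  ⊢ p0, (((p0⊥ ⅋ p0) ⊗ p0⊥) ⊗ (p1 ⅋ p1⊥))
  [⊗]  ⊢ p0, ((p0⊥ ⅋ p0) ⊗ p0⊥)
    [⅋]  ⊢ (p0⊥ ⅋ p0)
      [Ax]  ⊢ p0, p0⊥
    [Ax]  ⊢ p0, p0⊥
  [⅋]  ⊢ (p1 ⅋ p1⊥)
    [Ax]  ⊢ p1, p1⊥

Result: YES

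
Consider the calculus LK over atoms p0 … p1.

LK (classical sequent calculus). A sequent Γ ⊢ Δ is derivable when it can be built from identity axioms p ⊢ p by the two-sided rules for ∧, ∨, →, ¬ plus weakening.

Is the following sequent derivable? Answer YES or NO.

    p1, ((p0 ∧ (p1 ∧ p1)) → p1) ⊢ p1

Proof tree:
[→L] p1, ((p0 ∧ (p1 ∧ p1)) → p1) ⊢ p1
  [∧R] p1 ⊢ p1, (p0 ∧ (p1 ∧ p1))
    [WR] p1 ⊢ p1, p0
      [Ax] p1 ⊢ p1
    [∧R] p1 ⊢ (p1 ∧ p1)
      [Ax] p1 ⊢ p1
      [Ax] p1 ⊢ p1
  [WL] p1, p1 ⊢ p1
    [Ax] p1 ⊢ p1

Result: YES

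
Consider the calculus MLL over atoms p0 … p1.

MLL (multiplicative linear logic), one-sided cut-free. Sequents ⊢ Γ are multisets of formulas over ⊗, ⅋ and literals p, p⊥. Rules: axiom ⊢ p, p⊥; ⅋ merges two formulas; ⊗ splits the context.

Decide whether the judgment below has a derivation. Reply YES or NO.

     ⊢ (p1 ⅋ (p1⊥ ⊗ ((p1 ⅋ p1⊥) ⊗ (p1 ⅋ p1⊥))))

Derivation trace:
[⅋]  ⊢ (p1 ⅋ (p1⊥ ⊗ ((p1 ⅋ p1⊥) ⊗ (p1 ⅋ p1⊥))))
  [⊗]  ⊢ p1, (p1⊥ ⊗ ((p1 ⅋ p1⊥) ⊗ (p1 ⅋ p1⊥)))
    [Ax]  ⊢ p1, p1⊥
    [⊗]  ⊢ ((p1 ⅋ p1⊥) ⊗ (p1 ⅋ p1⊥))
      [⅋]  ⊢ (p1 ⅋ p1⊥)
        [Ax]  ⊢ p1, p1⊥
      [⅋]  ⊢ (p1 ⅋ p1⊥)
        [Ax]  ⊢ p1, p1⊥

Result: YES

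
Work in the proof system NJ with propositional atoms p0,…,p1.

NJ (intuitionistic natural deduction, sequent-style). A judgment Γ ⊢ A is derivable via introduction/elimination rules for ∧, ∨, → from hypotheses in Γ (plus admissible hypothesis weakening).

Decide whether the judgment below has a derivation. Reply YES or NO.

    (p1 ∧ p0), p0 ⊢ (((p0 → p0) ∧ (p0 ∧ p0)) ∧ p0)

Derivation trace:
[∧I] (p1 ∧ p0), p0 ⊢ (((p0 → p0) ∧ (p0 ∧ p0)) ∧ p0)
  [∧I] (p1 ∧ p0), p0 ⊢ ((p0 → p0) ∧ (p0 ∧ p0))
    [Wk] (p1 ∧ p0) ⊢ (p0 → p0)
      [→I]  ⊢ (p0 → p0)
        [Ax] p0 ⊢ p0
    [∧I] p0 ⊢ (p0 ∧ p0)
      [Ax] p0 ⊢ p0
      [Ax] p0 ⊢ p0
  [Ax] p0 ⊢ p0

Result: YES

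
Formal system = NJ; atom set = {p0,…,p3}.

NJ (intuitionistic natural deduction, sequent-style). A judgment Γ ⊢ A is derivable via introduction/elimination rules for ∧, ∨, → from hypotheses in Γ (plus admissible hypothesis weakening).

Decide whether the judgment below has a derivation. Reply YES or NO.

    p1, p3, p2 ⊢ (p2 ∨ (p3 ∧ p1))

Derivation trace:
[Wk] p1, p3, p2 ⊢ (p2 ∨ (p3 ∧ p1))
  [∨I₂] p1, p3 ⊢ (p2 ∨ (p3 ∧ p1))
    [∧I] p1, p3 ⊢ (p3 ∧ p1)
      [Ax] p3 ⊢ p3
      [Ax] p1 ⊢ p1

Result: YES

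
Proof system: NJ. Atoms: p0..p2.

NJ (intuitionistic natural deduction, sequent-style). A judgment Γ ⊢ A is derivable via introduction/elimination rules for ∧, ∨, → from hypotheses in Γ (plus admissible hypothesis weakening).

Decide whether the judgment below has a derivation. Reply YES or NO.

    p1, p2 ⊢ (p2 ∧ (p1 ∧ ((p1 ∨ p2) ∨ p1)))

Derivation trace:
[∧I] p1, p2 ⊢ (p2 ∧ (p1 ∧ ((p1 ∨ p2) ∨ p1)))
  [Ax] p2 ⊢ p2
  [∧I] p1, p2 ⊢ (p1 ∧ ((p1 ∨ p2) ∨ p1))
    [Ax] p1 ⊢ p1
    [∨I₁] p2 ⊢ ((p1 ∨ p2) ∨ p1)
      [∨I₂] p2 ⊢ (p1 ∨ p2)
        [Ax] p2 ⊢ p2

Result: YES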